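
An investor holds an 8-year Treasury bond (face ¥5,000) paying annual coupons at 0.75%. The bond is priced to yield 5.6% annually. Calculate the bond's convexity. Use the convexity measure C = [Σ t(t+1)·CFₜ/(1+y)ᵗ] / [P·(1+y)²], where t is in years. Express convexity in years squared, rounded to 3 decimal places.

With y = 0.056:
  t   CF        PV=CF/(1+0.056)^t    t·PV        t(t+1)·PV
  1        37.50        35.5114        35.5114          71.0227
  2        37.50        33.6282        67.2564         201.7691
  3        37.50        31.8449        95.5346         382.1385
  4        37.50        30.1561       120.6245         603.1226
  5        37.50        28.5569       142.7847         856.7082
  6        37.50        27.0426       162.2553       1,135.7874
  7        37.50        25.6085       179.2594       1,434.0750
  8     5,037.50     3,257.6447    26,061.1575     234,550.4173
  Σ                  3,469.9932    26,864.3838     239,235.0408
P = 3,469.9932.
Convexity = Σ t(t+1)·PV / [P·(1+y)²] = 239,235.0408 / (3,469.9932 × 1.115136) = 61.82560.

61.826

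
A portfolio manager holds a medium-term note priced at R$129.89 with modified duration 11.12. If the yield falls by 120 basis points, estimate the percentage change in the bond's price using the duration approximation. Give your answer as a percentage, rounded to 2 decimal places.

+13.34%

Duration approximation: ΔP/P ≈ -D_mod · Δy = -11.12 × (-0.012) = +0.133440.
As a percentage: +13.3440%.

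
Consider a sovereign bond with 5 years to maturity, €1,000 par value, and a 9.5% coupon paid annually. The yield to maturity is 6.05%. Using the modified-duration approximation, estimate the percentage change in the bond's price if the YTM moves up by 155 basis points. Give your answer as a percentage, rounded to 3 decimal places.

-6.228%

Periodic yield y = 0.0605. Modified duration first:
  t   CF        PV=CF/(1+0.0605)^t    t·PV
  1        95.00        89.5804        89.5804
  2        95.00        84.4700       168.9399
  3        95.00        79.6511       238.9532
  4        95.00        75.1071       300.4283
  5     1,095.00       816.3206     4,081.6030
  Σ                  1,145.1291     4,879.5048
P = 1,145.1291; D_Mac = 4.26110 yrs; D_mod = 4.26110/(1+0.0605) = 4.01801 yrs.
ΔP/P ≈ -D_mod · Δy = -4.01801 × (+0.0155) = -0.062279 = -6.2279%.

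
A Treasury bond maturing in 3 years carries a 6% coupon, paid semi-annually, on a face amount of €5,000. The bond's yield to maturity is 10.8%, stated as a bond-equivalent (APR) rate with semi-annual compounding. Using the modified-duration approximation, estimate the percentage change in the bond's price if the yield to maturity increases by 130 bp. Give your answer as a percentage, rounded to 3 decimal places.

Periodic yield y = 0.054. Modified duration first:
  t   CF        PV=CF/(1+0.054)^t    t·PV
  1       150.00       142.3150       142.3150
  2       150.00       135.0237       270.0474
  3       150.00       128.1060       384.3180
  4       150.00       121.5427       486.1707
  5       150.00       115.3156       576.5782
  6     5,150.00     3,756.3285    22,537.9709
  Σ                  4,398.6315    24,397.4002
P = 4,398.6315; D_Mac = 5.54659 half-year periods = 2.77329 yrs; D_mod = 2.77329/(1+0.054) = 2.63121 yrs.
ΔP/P ≈ -D_mod · Δy = -2.63121 × (+0.013) = -0.034206 = -3.4206%.

-3.421%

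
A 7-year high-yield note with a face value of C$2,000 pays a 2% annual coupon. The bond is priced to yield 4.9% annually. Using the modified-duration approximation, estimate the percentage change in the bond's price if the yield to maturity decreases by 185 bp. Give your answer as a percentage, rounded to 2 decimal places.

+11.56%

Periodic yield y = 0.049. Modified duration first:
  t   CF        PV=CF/(1+0.049)^t    t·PV
  1        40.00        38.1316        38.1316
  2        40.00        36.3504        72.7008
  3        40.00        34.6524       103.9572
  4        40.00        33.0338       132.1350
  5        40.00        31.4907       157.4536
  6        40.00        30.0197       180.1185
  7     2,040.00     1,459.4921    10,216.4447
  Σ                  1,663.1707    10,900.9414
P = 1,663.1707; D_Mac = 6.55431 yrs; D_mod = 6.55431/(1+0.049) = 6.24815 yrs.
ΔP/P ≈ -D_mod · Δy = -6.24815 × (-0.0185) = +0.115591 = +11.5591%.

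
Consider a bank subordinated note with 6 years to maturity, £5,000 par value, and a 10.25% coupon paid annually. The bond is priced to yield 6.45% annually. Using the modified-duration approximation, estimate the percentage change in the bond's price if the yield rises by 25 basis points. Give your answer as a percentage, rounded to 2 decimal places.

-1.14%

Periodic yield y = 0.0645. Modified duration first:
  t   CF        PV=CF/(1+0.0645)^t    t·PV
  1       512.50       481.4467       481.4467
  2       512.50       452.2750       904.5499
  3       512.50       424.8708     1,274.6124
  4       512.50       399.1271     1,596.5084
  5       512.50       374.9433     1,874.7163
  6     5,512.50     3,788.5638    22,731.3829
  Σ                  5,921.2266    28,863.2165
P = 5,921.2266; D_Mac = 4.87453 yrs; D_mod = 4.87453/(1+0.0645) = 4.57918 yrs.
ΔP/P ≈ -D_mod · Δy = -4.57918 × (+0.0025) = -0.011448 = -1.1448%.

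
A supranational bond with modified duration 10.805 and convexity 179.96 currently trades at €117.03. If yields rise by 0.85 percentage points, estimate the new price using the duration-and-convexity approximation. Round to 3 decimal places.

€107.042

Duration effect: -D_mod·Δy = -10.805 × (+0.0085) = -0.0918425
Convexity effect: ½·C·(Δy)² = 0.5 × 179.96 × (0.0085)² = +0.006501055
ΔP/P ≈ -0.0918425 + 0.006501055 = -0.085341445
New price ≈ 117.03 × (1 - 0.085341445) = 107.04249069165.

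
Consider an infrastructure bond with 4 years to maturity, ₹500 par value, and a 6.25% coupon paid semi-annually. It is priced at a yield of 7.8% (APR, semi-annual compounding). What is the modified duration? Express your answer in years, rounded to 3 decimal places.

3.453 years

Periodic yield y = 0.039. First find Macaulay duration:
  t   CF        PV=CF/(1+0.039)^t    t·PV
  1       15.625        15.0385        15.0385
  2       15.625        14.4740        28.9480
  3       15.625        13.9307        41.7921
  4       15.625        13.4078        53.6312
  5       15.625        12.9045        64.5227
  6       15.625        12.4201        74.5209
  7       15.625        11.9539        83.6776
  8      515.625       379.6729     3,037.3831
  Σ                    473.8025     3,399.5142
P = 473.8025; Macaulay duration = 3,399.5142 / 473.8025 = 7.17496 half-year periods = 3.58748 years.
Modified duration = D_Mac / (1 + y) = 3.58748 / 1.039 = 3.45282 years.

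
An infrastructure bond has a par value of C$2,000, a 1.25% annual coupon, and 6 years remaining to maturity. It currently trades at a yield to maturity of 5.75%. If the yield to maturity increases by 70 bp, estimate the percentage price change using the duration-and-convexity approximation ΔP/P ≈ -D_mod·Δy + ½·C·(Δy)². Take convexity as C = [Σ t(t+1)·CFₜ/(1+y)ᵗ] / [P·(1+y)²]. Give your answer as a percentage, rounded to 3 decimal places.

-3.743%

With y = 0.0575:
  t   CF        PV=CF/(1+0.0575)^t    t·PV        t(t+1)·PV
  1        25.00        23.6407        23.6407          47.2813
  2        25.00        22.3552        44.7105         134.1314
  3        25.00        21.1397        63.4191         253.6764
  4        25.00        19.9903        79.9611         399.8053
  5        25.00        18.9033        94.5166         567.0997
  6     2,025.00     1,447.9140     8,687.4841      60,812.3885
  Σ                  1,553.9432     8,993.7320      62,214.3826
P = 1,553.9432; D_Mac = 5.78768 yrs; D_mod = 5.47299 yrs; C = 35.80098.
Duration effect: -5.47299 × (+0.007) = -0.038311
Convexity effect: 0.5 × 35.80098 × (0.007)² = +0.0008771
ΔP/P ≈ -0.038311 + 0.0008771 = -0.037434 = -3.7434%.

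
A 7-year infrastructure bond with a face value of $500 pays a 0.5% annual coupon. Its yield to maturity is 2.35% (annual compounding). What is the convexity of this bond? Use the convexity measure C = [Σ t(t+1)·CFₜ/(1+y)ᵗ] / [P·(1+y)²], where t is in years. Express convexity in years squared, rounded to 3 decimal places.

52.323

With y = 0.0235:
  t   CF        PV=CF/(1+0.0235)^t    t·PV        t(t+1)·PV
  1         2.50         2.4426         2.4426           4.8852
  2         2.50         2.3865         4.7730          14.3191
  3         2.50         2.3317         6.9952          27.9806
  4         2.50         2.2782         9.1127          45.5637
  5         2.50         2.2259        11.1294          66.7763
  6         2.50         2.1748        13.0486          91.3403
  7       502.50       427.0917     2,989.6419      23,917.1355
  Σ                    440.9314     3,037.1434      24,168.0006
P = 440.9314.
Convexity = Σ t(t+1)·PV / [P·(1+y)²] = 24,168.0006 / (440.9314 × 1.047552) = 52.32317.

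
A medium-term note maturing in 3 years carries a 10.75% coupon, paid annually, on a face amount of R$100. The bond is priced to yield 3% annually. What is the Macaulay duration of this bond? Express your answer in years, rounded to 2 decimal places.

Periodic yield y = 0.03. Discount each cash flow and weight by its year:
  t   CF        PV=CF/(1+0.03)^t    t·PV
  1        10.75        10.4369        10.4369
  2        10.75        10.1329        20.2658
  3       110.75       101.3519       304.0558
  Σ                    121.9217       334.7585
Price P = Σ PV = 121.9217.
Macaulay duration = Σ(t·PV) / P = 334.7585 / 121.9217 = 2.74568 years.

2.75 years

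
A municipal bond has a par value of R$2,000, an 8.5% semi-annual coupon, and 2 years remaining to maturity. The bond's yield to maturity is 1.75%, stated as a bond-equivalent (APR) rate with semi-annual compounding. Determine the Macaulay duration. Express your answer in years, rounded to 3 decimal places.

Periodic yield y = 0.00875. Discount each cash flow and weight by its period:
  t   CF        PV=CF/(1+0.00875)^t    t·PV
  1        85.00        84.2627        84.2627
  2        85.00        83.5318       167.0636
  3        85.00        82.8072       248.4217
  4     2,085.00     2,013.5938     8,054.3753
  Σ                  2,264.1955     8,554.1233
Price P = Σ PV = 2,264.1955.
Macaulay duration = Σ(t·PV) / P = 8,554.1233 / 2,264.1955 = 3.77800 half-year periods.
In years: 3.77800 / 2 = 1.88900 years.

1.889 years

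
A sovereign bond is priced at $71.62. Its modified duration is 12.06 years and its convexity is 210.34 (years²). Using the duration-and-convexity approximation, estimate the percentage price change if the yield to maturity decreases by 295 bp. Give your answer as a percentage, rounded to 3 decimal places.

Duration effect: -D_mod·Δy = -12.06 × (-0.0295) = +0.355770
Convexity effect: ½·C·(Δy)² = 0.5 × 210.34 × (-0.0295)² = +0.0915241925
ΔP/P ≈ +0.355770 + 0.0915241925 = +0.4472941925
= +44.72941925%.

+44.729%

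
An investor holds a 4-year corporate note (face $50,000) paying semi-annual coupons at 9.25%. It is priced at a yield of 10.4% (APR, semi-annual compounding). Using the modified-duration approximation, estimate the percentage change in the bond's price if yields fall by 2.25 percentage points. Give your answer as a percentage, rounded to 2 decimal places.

Periodic yield y = 0.052. Modified duration first:
  t   CF        PV=CF/(1+0.052)^t    t·PV
  1     2,312.50     2,198.1939     2,198.1939
  2     2,312.50     2,089.5379     4,179.0759
  3     2,312.50     1,986.2528     5,958.7584
  4     2,312.50     1,888.0730     7,552.2920
  5     2,312.50     1,794.7462     8,973.7310
  6     2,312.50     1,706.0325    10,236.1951
  7     2,312.50     1,621.7039    11,351.9273
  8    52,312.50    34,872.2169   278,977.7349
  Σ                 48,156.7571   329,427.9085
P = 48,156.7571; D_Mac = 6.84074 half-year periods = 3.42037 yrs; D_mod = 3.42037/(1+0.052) = 3.25130 yrs.
ΔP/P ≈ -D_mod · Δy = -3.25130 × (-0.0225) = +0.073154 = +7.3154%.

+7.32%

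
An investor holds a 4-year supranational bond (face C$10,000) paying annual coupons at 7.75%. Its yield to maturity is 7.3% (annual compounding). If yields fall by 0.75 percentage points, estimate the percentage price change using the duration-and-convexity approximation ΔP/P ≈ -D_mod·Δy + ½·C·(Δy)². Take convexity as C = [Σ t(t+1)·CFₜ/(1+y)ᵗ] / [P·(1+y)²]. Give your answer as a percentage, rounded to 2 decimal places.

With y = 0.073:
  t   CF        PV=CF/(1+0.073)^t    t·PV        t(t+1)·PV
  1       775.00       722.2740       722.2740       1,444.5480
  2       775.00       673.1351     1,346.2703       4,038.8108
  3       775.00       627.3394     1,882.0181       7,528.0723
  4    10,775.00     8,128.6494    32,514.5975     162,572.9875
  Σ                 10,151.3979    36,465.1599     175,584.4186
P = 10,151.3979; D_Mac = 3.59213 yrs; D_mod = 3.34775 yrs; C = 15.02314.
Duration effect: -3.34775 × (-0.0075) = +0.025108
Convexity effect: 0.5 × 15.02314 × (-0.0075)² = +0.0004225
ΔP/P ≈ +0.025108 + 0.0004225 = +0.025531 = +2.5531%.

+2.55%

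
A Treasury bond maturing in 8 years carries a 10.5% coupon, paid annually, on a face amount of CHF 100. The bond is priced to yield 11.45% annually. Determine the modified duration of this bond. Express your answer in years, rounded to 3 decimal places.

5.142 years

Periodic yield y = 0.1145. First find Macaulay duration:
  t   CF        PV=CF/(1+0.1145)^t    t·PV
  1        10.50         9.4213         9.4213
  2        10.50         8.4534        16.9067
  3        10.50         7.5849        22.7547
  4        10.50         6.8056        27.2226
  5        10.50         6.1065        30.5323
  6        10.50         5.4791        32.8746
  7        10.50         4.9162        34.4133
  8       110.50        46.4218       371.3742
  Σ                     95.1887       545.4995
P = 95.1887; Macaulay duration = 545.4995 / 95.1887 = 5.73072 years.
Modified duration = D_Mac / (1 + y) = 5.73072 / 1.1145 = 5.14196 years.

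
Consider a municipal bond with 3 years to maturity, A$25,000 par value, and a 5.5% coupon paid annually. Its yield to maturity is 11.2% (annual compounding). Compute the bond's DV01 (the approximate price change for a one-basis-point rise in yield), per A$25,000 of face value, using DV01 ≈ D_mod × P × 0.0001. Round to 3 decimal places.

A$5.486

Periodic yield y = 0.112.
  t   CF        PV=CF/(1+0.112)^t    t·PV
  1     1,375.00     1,236.5108     1,236.5108
  2     1,375.00     1,111.9701     2,223.9403
  3    26,375.00    19,181.3030    57,543.9091
  Σ                 21,529.7840    61,004.3602
P = 21,529.7840; D_Mac = 2.83349 yrs; D_mod = 2.54810 yrs.
DV01 ≈ 2.54810 × 21,529.7840 × 0.0001 = 5.486004.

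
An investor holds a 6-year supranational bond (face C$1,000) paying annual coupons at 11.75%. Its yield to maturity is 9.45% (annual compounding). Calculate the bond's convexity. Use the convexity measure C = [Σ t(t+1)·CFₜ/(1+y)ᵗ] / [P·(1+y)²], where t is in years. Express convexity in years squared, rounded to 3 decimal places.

With y = 0.0945:
  t   CF        PV=CF/(1+0.0945)^t    t·PV        t(t+1)·PV
  1       117.50       107.3550       107.3550         214.7099
  2       117.50        98.0858       196.1717         588.5151
  3       117.50        89.6170       268.8511       1,075.4044
  4       117.50        81.8794       327.5177       1,637.5886
  5       117.50        74.8099       374.0495       2,244.2968
  6     1,117.50       650.0592     3,900.3554      27,302.4881
  Σ                  1,101.8064     5,174.3004      33,063.0029
P = 1,101.8064.
Convexity = Σ t(t+1)·PV / [P·(1+y)²] = 33,063.0029 / (1,101.8064 × 1.197930) = 25.04987.

25.050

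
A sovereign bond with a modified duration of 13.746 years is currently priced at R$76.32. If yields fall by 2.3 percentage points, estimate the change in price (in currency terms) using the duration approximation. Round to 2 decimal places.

Duration approximation: ΔP/P ≈ -D_mod · Δy = -13.746 × (-0.023) = +0.316158.
ΔP ≈ 76.32 × (+0.316158) = +24.12917856.

+R$24.13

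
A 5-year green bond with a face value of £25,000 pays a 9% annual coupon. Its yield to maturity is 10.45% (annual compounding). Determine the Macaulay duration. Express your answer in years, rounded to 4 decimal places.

Periodic yield y = 0.1045. Discount each cash flow and weight by its year:
  t   CF        PV=CF/(1+0.1045)^t    t·PV
  1     2,250.00     2,037.1209     2,037.1209
  2     2,250.00     1,844.3829     3,688.7657
  3     2,250.00     1,669.8804     5,009.6411
  4     2,250.00     1,511.8881     6,047.5522
  5    27,250.00    16,578.2203    82,891.1013
  Σ                 23,641.4924    99,674.1812
Price P = Σ PV = 23,641.4924.
Macaulay duration = Σ(t·PV) / P = 99,674.1812 / 23,641.4924 = 4.21607 years.

4.2161 years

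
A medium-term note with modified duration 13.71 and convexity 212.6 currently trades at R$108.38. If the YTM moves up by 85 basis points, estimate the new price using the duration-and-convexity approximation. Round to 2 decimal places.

R$96.58

Duration effect: -D_mod·Δy = -13.71 × (+0.0085) = -0.116535
Convexity effect: ½·C·(Δy)² = 0.5 × 212.6 × (0.0085)² = +0.007680175
ΔP/P ≈ -0.116535 + 0.007680175 = -0.108854825
New price ≈ 108.38 × (1 - 0.108854825) = 96.5823140665.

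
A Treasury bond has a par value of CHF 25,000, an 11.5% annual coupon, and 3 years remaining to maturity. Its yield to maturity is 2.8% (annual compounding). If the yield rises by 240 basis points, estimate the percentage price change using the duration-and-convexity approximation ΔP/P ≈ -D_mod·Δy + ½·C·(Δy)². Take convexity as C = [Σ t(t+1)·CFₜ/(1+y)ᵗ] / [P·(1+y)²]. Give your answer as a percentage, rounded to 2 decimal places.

-6.09%

With y = 0.028:
  t   CF        PV=CF/(1+0.028)^t    t·PV        t(t+1)·PV
  1     2,875.00     2,796.6926     2,796.6926       5,593.3852
  2     2,875.00     2,720.5181     5,441.0362      16,323.1086
  3    27,875.00    25,658.7522    76,976.2565     307,905.0261
  Σ                 31,175.9629    85,213.9853     329,821.5199
P = 31,175.9629; D_Mac = 2.73332 yrs; D_mod = 2.65887 yrs; C = 10.01089.
Duration effect: -2.65887 × (+0.024) = -0.063813
Convexity effect: 0.5 × 10.01089 × (0.024)² = +0.0028831
ΔP/P ≈ -0.063813 + 0.0028831 = -0.060930 = -6.0930%.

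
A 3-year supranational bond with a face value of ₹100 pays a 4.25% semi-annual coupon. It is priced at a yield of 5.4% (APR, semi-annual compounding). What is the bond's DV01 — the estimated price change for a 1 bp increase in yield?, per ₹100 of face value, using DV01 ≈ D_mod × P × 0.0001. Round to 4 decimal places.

₹0.0268

Periodic yield y = 0.027.
  t   CF        PV=CF/(1+0.027)^t    t·PV
  1        2.125         2.0691         2.0691
  2        2.125         2.0147         4.0295
  3        2.125         1.9618         5.8853
  4        2.125         1.9102         7.6408
  5        2.125         1.8600         9.2999
  6      102.125        87.0381       522.2286
  Σ                     96.8539       551.1532
P = 96.8539; D_Mac = 5.69056 half-year periods = 2.84528 yrs; D_mod = 2.77048 yrs.
DV01 ≈ 2.77048 × 96.8539 × 0.0001 = 0.026833.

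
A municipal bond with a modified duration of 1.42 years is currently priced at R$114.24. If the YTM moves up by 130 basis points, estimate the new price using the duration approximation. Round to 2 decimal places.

R$112.13

Duration approximation: ΔP/P ≈ -D_mod · Δy = -1.42 × (+0.013) = -0.018460.
New price ≈ 114.24 × (1 - 0.018460) = 112.1311296.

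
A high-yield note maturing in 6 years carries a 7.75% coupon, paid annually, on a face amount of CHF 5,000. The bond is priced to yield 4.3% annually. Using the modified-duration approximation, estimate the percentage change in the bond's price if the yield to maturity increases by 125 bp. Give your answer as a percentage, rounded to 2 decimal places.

-6.12%

Periodic yield y = 0.043. Modified duration first:
  t   CF        PV=CF/(1+0.043)^t    t·PV
  1       387.50       371.5244       371.5244
  2       387.50       356.2075       712.4151
  3       387.50       341.5221     1,024.5662
  4       387.50       327.4421     1,309.7683
  5       387.50       313.9425     1,569.7127
  6     5,387.50     4,184.8648    25,109.1888
  Σ                  5,895.5035    30,097.1755
P = 5,895.5035; D_Mac = 5.10511 yrs; D_mod = 5.10511/(1+0.043) = 4.89464 yrs.
ΔP/P ≈ -D_mod · Δy = -4.89464 × (+0.0125) = -0.061183 = -6.1183%.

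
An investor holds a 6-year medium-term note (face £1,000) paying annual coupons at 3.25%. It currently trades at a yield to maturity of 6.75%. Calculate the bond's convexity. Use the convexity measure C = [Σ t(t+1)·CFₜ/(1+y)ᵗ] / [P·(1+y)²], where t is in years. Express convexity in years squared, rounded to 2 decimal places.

32.77

With y = 0.0675:
  t   CF        PV=CF/(1+0.0675)^t    t·PV        t(t+1)·PV
  1        32.50        30.4450        30.4450          60.8899
  2        32.50        28.5199        57.0397         171.1192
  3        32.50        26.7165        80.1495         320.5981
  4        32.50        25.0272       100.1087         500.5435
  5        32.50        23.4447       117.2233         703.3398
  6     1,032.50       697.7225     4,186.3353      29,304.3470
  Σ                    831.8757     4,571.3015      31,060.8376
P = 831.8757.
Convexity = Σ t(t+1)·PV / [P·(1+y)²] = 31,060.8376 / (831.8757 × 1.139556) = 32.76566.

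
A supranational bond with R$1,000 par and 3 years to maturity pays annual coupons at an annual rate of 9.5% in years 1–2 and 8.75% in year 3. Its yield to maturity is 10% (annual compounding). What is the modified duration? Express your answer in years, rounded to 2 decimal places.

2.49 years

Periodic yield y = 0.1. First find Macaulay duration:
  t   CF        PV=CF/(1+0.1)^t    t·PV
  1        95.00        86.3636        86.3636
  2        95.00        78.5124       157.0248
  3     1,087.50       817.0548     2,451.1645
  Σ                    981.9309     2,694.5530
P = 981.9309; Macaulay duration = 2,694.5530 / 981.9309 = 2.74414 years.
Modified duration = D_Mac / (1 + y) = 2.74414 / 1.1 = 2.49467 years.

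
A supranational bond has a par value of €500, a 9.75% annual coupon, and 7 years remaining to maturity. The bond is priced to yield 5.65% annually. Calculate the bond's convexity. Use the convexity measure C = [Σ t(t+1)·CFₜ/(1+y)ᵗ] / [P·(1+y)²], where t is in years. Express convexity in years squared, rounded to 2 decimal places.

36.56

With y = 0.0565:
  t   CF        PV=CF/(1+0.0565)^t    t·PV        t(t+1)·PV
  1        48.75        46.1429        46.1429          92.2858
  2        48.75        43.6753        87.3505         262.0516
  3        48.75        41.3396       124.0188         496.0750
  4        48.75        39.1288       156.5152         782.5762
  5        48.75        37.0363       185.1813       1,111.0878
  6        48.75        35.0556       210.3337       1,472.3359
  7       548.75       373.4978     2,614.4845      20,915.8756
  Σ                    615.8762     3,424.0269      25,132.2880
P = 615.8762.
Convexity = Σ t(t+1)·PV / [P·(1+y)²] = 25,132.2880 / (615.8762 × 1.116192) = 36.55944.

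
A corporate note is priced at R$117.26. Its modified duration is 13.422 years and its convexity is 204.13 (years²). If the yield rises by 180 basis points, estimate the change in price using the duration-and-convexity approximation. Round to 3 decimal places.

Duration effect: -D_mod·Δy = -13.422 × (+0.018) = -0.241596
Convexity effect: ½·C·(Δy)² = 0.5 × 204.13 × (0.018)² = +0.03306906
ΔP/P ≈ -0.241596 + 0.03306906 = -0.20852694
ΔP ≈ 117.26 × (-0.20852694) = -24.4518689844.

-R$24.452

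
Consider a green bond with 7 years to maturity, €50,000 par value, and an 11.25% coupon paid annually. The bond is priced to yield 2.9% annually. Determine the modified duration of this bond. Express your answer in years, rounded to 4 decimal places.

5.4039 years

Periodic yield y = 0.029. First find Macaulay duration:
  t   CF        PV=CF/(1+0.029)^t    t·PV
  1     5,625.00     5,466.4723     5,466.4723
  2     5,625.00     5,312.4123    10,624.8247
  3     5,625.00     5,162.6942    15,488.0826
  4     5,625.00     5,017.1955    20,068.7822
  5     5,625.00     4,875.7974    24,378.9871
  6     5,625.00     4,738.3843    28,430.3056
  7    55,625.00    45,536.7887   318,757.5210
  Σ                 76,109.7448   423,214.9756
P = 76,109.7448; Macaulay duration = 423,214.9756 / 76,109.7448 = 5.56059 years.
Modified duration = D_Mac / (1 + y) = 5.56059 / 1.029 = 5.40388 years.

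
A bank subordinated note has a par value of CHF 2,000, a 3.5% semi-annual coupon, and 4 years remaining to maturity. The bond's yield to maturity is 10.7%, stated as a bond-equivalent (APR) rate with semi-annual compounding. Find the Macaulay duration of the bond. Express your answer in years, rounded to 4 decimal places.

3.7270 years

Periodic yield y = 0.0535. Discount each cash flow and weight by its period:
  t   CF        PV=CF/(1+0.0535)^t    t·PV
  1        35.00        33.2226        33.2226
  2        35.00        31.5354        63.0709
  3        35.00        29.9340        89.8019
  4        35.00        28.4138       113.6553
  5        35.00        26.9709       134.8545
  6        35.00        25.6012       153.6074
  7        35.00        24.3011       170.1078
  8     2,035.00     1,341.1832    10,729.4653
  Σ                  1,541.1623    11,487.7858
Price P = Σ PV = 1,541.1623.
Macaulay duration = Σ(t·PV) / P = 11,487.7858 / 1,541.1623 = 7.45398 half-year periods.
In years: 7.45398 / 2 = 3.72699 years.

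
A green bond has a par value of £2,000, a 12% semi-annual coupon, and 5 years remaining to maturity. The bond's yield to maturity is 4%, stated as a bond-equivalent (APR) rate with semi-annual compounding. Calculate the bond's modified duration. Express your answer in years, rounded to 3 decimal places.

3.996 years

Periodic yield y = 0.02. First find Macaulay duration:
  t   CF        PV=CF/(1+0.02)^t    t·PV
  1       120.00       117.6471       117.6471
  2       120.00       115.3403       230.6805
  3       120.00       113.0787       339.2360
  4       120.00       110.8615       443.4458
  5       120.00       108.6877       543.4385
  6       120.00       106.5566       639.3394
  7       120.00       104.4672       731.2706
  8       120.00       102.4188       819.3508
  9       120.00       100.4106       903.6957
  10    2,120.00     1,739.1384    17,391.3840
  Σ                  2,718.6068    22,159.4882
P = 2,718.6068; Macaulay duration = 22,159.4882 / 2,718.6068 = 8.15105 half-year periods = 4.07552 years.
Modified duration = D_Mac / (1 + y) = 4.07552 / 1.02 = 3.99561 years.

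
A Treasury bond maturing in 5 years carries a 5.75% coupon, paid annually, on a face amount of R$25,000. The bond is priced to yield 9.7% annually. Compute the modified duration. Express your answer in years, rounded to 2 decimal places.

4.04 years

Periodic yield y = 0.097. First find Macaulay duration:
  t   CF        PV=CF/(1+0.097)^t    t·PV
  1     1,437.50     1,310.3920     1,310.3920
  2     1,437.50     1,194.5232     2,389.0465
  3     1,437.50     1,088.8999     3,266.6998
  4     1,437.50       992.6162     3,970.4647
  5    26,437.50    16,641.2999    83,206.4994
  Σ                 21,227.7312    94,143.1023
P = 21,227.7312; Macaulay duration = 94,143.1023 / 21,227.7312 = 4.43491 years.
Modified duration = D_Mac / (1 + y) = 4.43491 / 1.097 = 4.04276 years.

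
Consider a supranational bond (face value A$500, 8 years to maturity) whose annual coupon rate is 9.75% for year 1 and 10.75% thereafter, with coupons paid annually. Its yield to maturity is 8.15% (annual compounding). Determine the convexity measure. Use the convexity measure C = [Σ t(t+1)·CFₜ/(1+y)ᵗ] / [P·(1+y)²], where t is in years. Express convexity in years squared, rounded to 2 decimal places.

With y = 0.0815:
  t   CF        PV=CF/(1+0.0815)^t    t·PV        t(t+1)·PV
  1        48.75        45.0763        45.0763          90.1526
  2        53.75        45.9542        91.9084         275.7253
  3        53.75        42.4912       127.4736         509.8943
  4        53.75        39.2891       157.1565         785.7825
  5        53.75        36.3284       181.6418       1,089.8509
  6        53.75        33.5907       201.5443       1,410.8103
  7        53.75        31.0594       217.4157       1,739.3254
  8       553.75       295.8704     2,366.9634      21,302.6703
  Σ                    569.6597     3,389.1800      27,204.2116
P = 569.6597.
Convexity = Σ t(t+1)·PV / [P·(1+y)²] = 27,204.2116 / (569.6597 × 1.169642) = 40.82889.

40.83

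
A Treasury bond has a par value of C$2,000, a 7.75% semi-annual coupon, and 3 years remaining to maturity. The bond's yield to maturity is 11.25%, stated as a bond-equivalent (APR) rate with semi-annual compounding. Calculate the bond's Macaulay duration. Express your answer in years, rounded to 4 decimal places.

2.7192 years

Periodic yield y = 0.05625. Discount each cash flow and weight by its period:
  t   CF        PV=CF/(1+0.05625)^t    t·PV
  1        77.50        73.3728        73.3728
  2        77.50        69.4654       138.9307
  3        77.50        65.7660       197.2980
  4        77.50        62.2637       249.0547
  5        77.50        58.9479       294.7393
  6     2,077.50     1,496.0314     8,976.1882
  Σ                  1,825.8471     9,929.5838
Price P = Σ PV = 1,825.8471.
Macaulay duration = Σ(t·PV) / P = 9,929.5838 / 1,825.8471 = 5.43834 half-year periods.
In years: 5.43834 / 2 = 2.71917 years.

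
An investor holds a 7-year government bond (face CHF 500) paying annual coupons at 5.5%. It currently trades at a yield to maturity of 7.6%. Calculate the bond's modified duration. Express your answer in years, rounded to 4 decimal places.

Periodic yield y = 0.076. First find Macaulay duration:
  t   CF        PV=CF/(1+0.076)^t    t·PV
  1        27.50        25.5576        25.5576
  2        27.50        23.7524        47.5049
  3        27.50        22.0748        66.2243
  4        27.50        20.5156        82.0623
  5        27.50        19.0665        95.3326
  6        27.50        17.7198       106.3189
  7       527.50       315.8905     2,211.2335
  Σ                    444.5772     2,634.2340
P = 444.5772; Macaulay duration = 2,634.2340 / 444.5772 = 5.92526 years.
Modified duration = D_Mac / (1 + y) = 5.92526 / 1.076 = 5.50674 years.

5.5067 years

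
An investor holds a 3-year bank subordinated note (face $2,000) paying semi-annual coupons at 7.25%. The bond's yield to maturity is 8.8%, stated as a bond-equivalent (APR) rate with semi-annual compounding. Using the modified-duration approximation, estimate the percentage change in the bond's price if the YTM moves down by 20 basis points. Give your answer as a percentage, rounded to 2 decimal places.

Periodic yield y = 0.044. Modified duration first:
  t   CF        PV=CF/(1+0.044)^t    t·PV
  1        72.50        69.4444        69.4444
  2        72.50        66.5177       133.0353
  3        72.50        63.7142       191.1427
  4        72.50        61.0290       244.1159
  5        72.50        58.4569       292.2843
  6     2,072.50     1,600.6322     9,603.7932
  Σ                  1,919.7944    10,533.8158
P = 1,919.7944; D_Mac = 5.48695 half-year periods = 2.74348 yrs; D_mod = 2.74348/(1+0.044) = 2.62785 yrs.
ΔP/P ≈ -D_mod · Δy = -2.62785 × (-0.002) = +0.005256 = +0.5256%.

+0.53%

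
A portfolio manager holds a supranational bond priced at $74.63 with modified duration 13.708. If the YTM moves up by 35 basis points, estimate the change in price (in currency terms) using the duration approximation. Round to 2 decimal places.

Duration approximation: ΔP/P ≈ -D_mod · Δy = -13.708 × (+0.0035) = -0.047978.
ΔP ≈ 74.63 × (-0.047978) = -3.58059814.

-$3.58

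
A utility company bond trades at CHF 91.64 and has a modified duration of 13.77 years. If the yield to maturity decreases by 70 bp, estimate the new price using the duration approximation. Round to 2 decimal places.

Duration approximation: ΔP/P ≈ -D_mod · Δy = -13.77 × (-0.007) = +0.096390.
New price ≈ 91.64 × (1 + 0.096390) = 100.4731796.

CHF 100.47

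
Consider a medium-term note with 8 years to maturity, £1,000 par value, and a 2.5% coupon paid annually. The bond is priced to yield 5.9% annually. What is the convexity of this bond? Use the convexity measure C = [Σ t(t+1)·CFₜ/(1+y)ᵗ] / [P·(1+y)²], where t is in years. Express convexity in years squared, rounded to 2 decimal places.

With y = 0.059:
  t   CF        PV=CF/(1+0.059)^t    t·PV        t(t+1)·PV
  1        25.00        23.6072        23.6072          47.2144
  2        25.00        22.2920        44.5839         133.7517
  3        25.00        21.0500        63.1500         252.6000
  4        25.00        19.8772        79.5090         397.5449
  5        25.00        18.7698        93.8491         563.0947
  6        25.00        17.7241       106.3446         744.4123
  7        25.00        16.7366       117.1565         937.2519
  8     1,025.00       647.9719     5,183.7753      46,653.9781
  Σ                    788.0289     5,711.9756      49,729.8479
P = 788.0289.
Convexity = Σ t(t+1)·PV / [P·(1+y)²] = 49,729.8479 / (788.0289 × 1.121481) = 56.27080.

56.27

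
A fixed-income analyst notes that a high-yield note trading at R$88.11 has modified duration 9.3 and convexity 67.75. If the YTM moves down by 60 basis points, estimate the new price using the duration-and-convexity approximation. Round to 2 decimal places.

Duration effect: -D_mod·Δy = -9.3 × (-0.006) = +0.055800
Convexity effect: ½·C·(Δy)² = 0.5 × 67.75 × (-0.006)² = +0.0012195
ΔP/P ≈ +0.055800 + 0.0012195 = +0.0570195
New price ≈ 88.11 × (1 + 0.0570195) = 93.133988145.

R$93.13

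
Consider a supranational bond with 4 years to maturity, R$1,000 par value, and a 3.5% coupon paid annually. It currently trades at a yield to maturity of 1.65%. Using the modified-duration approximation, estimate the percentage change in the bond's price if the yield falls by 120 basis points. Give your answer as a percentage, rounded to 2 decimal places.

+4.50%

Periodic yield y = 0.0165. Modified duration first:
  t   CF        PV=CF/(1+0.0165)^t    t·PV
  1        35.00        34.4319        34.4319
  2        35.00        33.8730        67.7459
  3        35.00        33.3231        99.9694
  4     1,035.00       969.4174     3,877.6697
  Σ                  1,071.0454     4,079.8169
P = 1,071.0454; D_Mac = 3.80919 yrs; D_mod = 3.80919/(1+0.0165) = 3.74736 yrs.
ΔP/P ≈ -D_mod · Δy = -3.74736 × (-0.012) = +0.044968 = +4.4968%.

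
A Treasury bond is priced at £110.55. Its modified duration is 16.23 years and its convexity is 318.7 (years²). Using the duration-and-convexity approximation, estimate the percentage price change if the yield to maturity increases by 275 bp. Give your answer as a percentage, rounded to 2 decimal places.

Duration effect: -D_mod·Δy = -16.23 × (+0.0275) = -0.446325
Convexity effect: ½·C·(Δy)² = 0.5 × 318.7 × (0.0275)² = +0.1205084375
ΔP/P ≈ -0.446325 + 0.1205084375 = -0.3258165625
= -32.58165625%.

-32.58%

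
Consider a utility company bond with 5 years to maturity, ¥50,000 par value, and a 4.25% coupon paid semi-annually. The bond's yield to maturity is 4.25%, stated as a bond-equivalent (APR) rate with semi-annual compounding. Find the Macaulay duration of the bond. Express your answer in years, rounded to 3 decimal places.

4.557 years

Periodic yield y = 0.02125. Discount each cash flow and weight by its period:
  t   CF        PV=CF/(1+0.02125)^t    t·PV
  1     1,062.50     1,040.3917     1,040.3917
  2     1,062.50     1,018.7434     2,037.4868
  3     1,062.50       997.5455     2,992.6366
  4     1,062.50       976.7888     3,907.1551
  5     1,062.50       956.4639     4,782.3196
  6     1,062.50       936.5620     5,619.3719
  7     1,062.50       917.0741     6,419.5190
  8     1,062.50       897.9918     7,183.9346
  9     1,062.50       879.3066     7,913.7590
  10   51,062.50    41,379.1322   413,791.3220
  Σ                 50,000.0000   455,687.8963
Price P = Σ PV = 50,000.0000.
Macaulay duration = Σ(t·PV) / P = 455,687.8963 / 50,000.0000 = 9.11376 half-year periods.
In years: 9.11376 / 2 = 4.55688 years.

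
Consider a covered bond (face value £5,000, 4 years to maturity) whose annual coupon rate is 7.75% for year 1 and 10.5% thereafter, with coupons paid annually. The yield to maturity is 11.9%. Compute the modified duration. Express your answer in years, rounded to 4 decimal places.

3.1431 years

Periodic yield y = 0.119. First find Macaulay duration:
  t   CF        PV=CF/(1+0.119)^t    t·PV
  1       387.50       346.2913       346.2913
  2       525.00       419.2752       838.5503
  3       525.00       374.6874     1,124.0621
  4     5,525.00     3,523.8056    14,095.2222
  Σ                  4,664.0594    16,404.1260
P = 4,664.0594; Macaulay duration = 16,404.1260 / 4,664.0594 = 3.51713 years.
Modified duration = D_Mac / (1 + y) = 3.51713 / 1.119 = 3.14311 years.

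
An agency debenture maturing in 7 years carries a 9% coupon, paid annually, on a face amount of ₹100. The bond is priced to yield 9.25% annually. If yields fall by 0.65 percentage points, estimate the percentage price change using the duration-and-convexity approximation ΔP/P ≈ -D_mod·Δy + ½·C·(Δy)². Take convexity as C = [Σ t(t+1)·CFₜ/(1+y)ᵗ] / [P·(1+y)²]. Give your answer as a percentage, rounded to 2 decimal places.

+3.33%

With y = 0.0925:
  t   CF        PV=CF/(1+0.0925)^t    t·PV        t(t+1)·PV
  1         9.00         8.2380         8.2380          16.4760
  2         9.00         7.5405        15.0810          45.2429
  3         9.00         6.9021        20.7062          82.8246
  4         9.00         6.3177        25.2707         126.3533
  5         9.00         5.7828        28.9138         173.4828
  6         9.00         5.2931        31.7589         222.3121
  7       109.00        58.6781       410.7470       3,285.9761
  Σ                     98.7522       540.7155       3,952.6680
P = 98.7522; D_Mac = 5.47548 yrs; D_mod = 5.01188 yrs; C = 33.53517.
Duration effect: -5.01188 × (-0.0065) = +0.032577
Convexity effect: 0.5 × 33.53517 × (-0.0065)² = +0.0007084
ΔP/P ≈ +0.032577 + 0.0007084 = +0.033286 = +3.3286%.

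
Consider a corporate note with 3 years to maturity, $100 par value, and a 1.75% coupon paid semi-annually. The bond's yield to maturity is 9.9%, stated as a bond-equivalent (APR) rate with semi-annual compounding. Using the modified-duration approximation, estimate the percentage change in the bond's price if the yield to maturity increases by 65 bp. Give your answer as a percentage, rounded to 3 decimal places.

-1.812%

Periodic yield y = 0.0495. Modified duration first:
  t   CF        PV=CF/(1+0.0495)^t    t·PV
  1        0.875         0.8337         0.8337
  2        0.875         0.7944         1.5888
  3        0.875         0.7569         2.2708
  4        0.875         0.7212         2.8849
  5        0.875         0.6872         3.4361
  6      100.875        75.4899       452.9394
  Σ                     79.2834       463.9539
P = 79.2834; D_Mac = 5.85184 half-year periods = 2.92592 yrs; D_mod = 2.92592/(1+0.0495) = 2.78792 yrs.
ΔP/P ≈ -D_mod · Δy = -2.78792 × (+0.0065) = -0.018121 = -1.8121%.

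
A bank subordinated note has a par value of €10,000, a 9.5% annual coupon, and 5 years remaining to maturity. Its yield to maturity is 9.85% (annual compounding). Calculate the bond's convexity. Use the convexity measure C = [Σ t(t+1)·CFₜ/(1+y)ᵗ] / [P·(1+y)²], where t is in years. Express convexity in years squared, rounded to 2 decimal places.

With y = 0.0985:
  t   CF        PV=CF/(1+0.0985)^t    t·PV        t(t+1)·PV
  1       950.00       864.8157       864.8157       1,729.6313
  2       950.00       787.2696     1,574.5392       4,723.6176
  3       950.00       716.6769     2,150.0308       8,600.1231
  4       950.00       652.4141     2,609.6565      13,048.2827
  5    10,950.00     6,845.6362    34,228.1808     205,369.0847
  Σ                  9,866.8125    41,427.2230     233,470.7394
P = 9,866.8125.
Convexity = Σ t(t+1)·PV / [P·(1+y)²] = 233,470.7394 / (9,866.8125 × 1.206702) = 19.60900.

19.61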